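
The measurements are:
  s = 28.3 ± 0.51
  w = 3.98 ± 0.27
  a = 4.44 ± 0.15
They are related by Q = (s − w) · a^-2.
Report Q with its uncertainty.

1.23 ± 0.0883

Let u = s − w = 24.3. δu = √(δs² + δw²) = √(0.260 + 0.0729) = 0.577, so δu/u = 0.0237.
Q is then a monomial in u, a:
δQ/Q = √((δu/u)² + (-2·δa/a)²) = √(0.000563 + 0.00457) = 0.0716
Q = 1.23, so δQ = 0.0716 × 1.23 = 0.0883.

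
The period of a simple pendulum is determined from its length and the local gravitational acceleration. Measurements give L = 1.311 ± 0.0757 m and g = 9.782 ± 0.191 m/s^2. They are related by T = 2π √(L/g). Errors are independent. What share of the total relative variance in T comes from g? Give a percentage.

10.3%

(δT/T)² = (½·δL/L)² + (−½·δg/g)²
  L term: (0.5×0.0577)² = 0.000834
  g term: (-0.5×0.0195)² = 9.53e-05
Total = 0.000929. Share from g = 9.53e-05/0.000929 = 0.103.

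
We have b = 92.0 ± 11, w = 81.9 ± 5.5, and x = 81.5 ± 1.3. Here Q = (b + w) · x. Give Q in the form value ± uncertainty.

Let u = b + w = 174. δu = √(δb² + δw²) = √(121 + 30.2) = 12.3, so δu/u = 0.0707.
Q is then a monomial in u, x:
δQ/Q = √((δu/u)² + (1·δx/x)²) = √(0.00500 + 0.000254) = 0.0725
Q = 14200, so δQ = 0.0725 × 14200 = 1030.

14200 ± 1030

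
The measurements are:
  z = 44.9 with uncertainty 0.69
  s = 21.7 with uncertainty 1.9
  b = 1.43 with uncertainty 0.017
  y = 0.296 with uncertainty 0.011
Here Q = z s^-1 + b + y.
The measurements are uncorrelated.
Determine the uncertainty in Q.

0.185

Let p = z·s^-1 = 2.07. δp/p = √((1·δz/z)² + (-1·δs/s)²) = √(0.000236 + 0.00767) = 0.0889, so δp = 0.184.
Q = p + b + y: δQ = √(δp² + δb² + δy²) = √(0.0338 + 0.000289 + 0.000121) = 0.185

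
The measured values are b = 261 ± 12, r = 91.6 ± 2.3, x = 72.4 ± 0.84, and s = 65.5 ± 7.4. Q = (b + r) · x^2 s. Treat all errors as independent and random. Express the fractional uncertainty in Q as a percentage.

Let u = b + r = 353. δu = √(δb² + δr²) = √(144 + 5.29) = 12.2, so δu/u = 0.0347.
Q is then a monomial in u, x, s:
δQ/Q = √((δu/u)² + (2·δx/x)² + (1·δs/s)²) = √(0.00120 + 0.000538 + 0.0128) = 0.120

12.0%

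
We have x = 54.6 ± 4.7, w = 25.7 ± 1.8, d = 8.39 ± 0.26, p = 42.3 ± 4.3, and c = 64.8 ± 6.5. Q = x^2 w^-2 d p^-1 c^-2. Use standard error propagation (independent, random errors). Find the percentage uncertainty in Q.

Each factor contributes (exponent × relative error)² to (δQ/Q)²:
  (2·δx/x)² = (2×0.0861)² = 0.0296;  (-2·δw/w)² = (-2×0.0700)² = 0.0196;  (1·δd/d)² = (1×0.0310)² = 0.000960;  (-1·δp/p)² = (-1×0.102)² = 0.0103;  (-2·δc/c)² = (-2×0.100)² = 0.0402
δQ/Q = √(0.101) = 0.317

31.7%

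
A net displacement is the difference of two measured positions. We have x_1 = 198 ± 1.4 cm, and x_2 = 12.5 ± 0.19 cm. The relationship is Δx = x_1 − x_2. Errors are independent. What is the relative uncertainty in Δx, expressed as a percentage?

For a sum/difference, combine absolute errors in quadrature:
  (δx_1)² = 1.96;  (δx_2)² = 0.0361
δΔx = √(2.00) = 1.41 cm
Δx = 186 cm, so δΔx/Δx = 1.41/186 = 0.00762.

0.762%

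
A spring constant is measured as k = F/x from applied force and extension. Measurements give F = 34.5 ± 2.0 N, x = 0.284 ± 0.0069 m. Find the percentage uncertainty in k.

Products/powers → add relative errors in quadrature, weighted by exponent:
  (1·δF/F)² = (1×0.0580)² = 0.00336;  (-1·δx/x)² = (-1×0.0243)² = 0.000590
δk/k = √(0.00395) = 0.0629

6.29%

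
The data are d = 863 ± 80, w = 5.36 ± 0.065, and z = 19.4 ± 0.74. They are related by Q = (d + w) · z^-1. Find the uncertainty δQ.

4.46

Let u = d + w = 868. δu = √(δd² + δw²) = √(6400 + 0.00423) = 80.0, so δu/u = 0.0921.
Q is then a monomial in u, z:
δQ/Q = √((δu/u)² + (-1·δz/z)²) = √(0.00849 + 0.00145) = 0.0997
Q = 44.8, so δQ = 0.0997 × 44.8 = 4.46.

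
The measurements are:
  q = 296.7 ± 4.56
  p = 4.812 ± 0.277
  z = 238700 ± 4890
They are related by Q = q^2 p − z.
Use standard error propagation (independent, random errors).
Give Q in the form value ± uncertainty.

Let w = q^2·p = 423600. δw/w = √((2·δq/q)² + (1·δp/p)²) = √(0.000945 + 0.00331) = 0.0653, so δw = 27600.
Q = w − z: δQ = √(δw² + δz²) = √(7.64e+08 + 2.39e+07) = 28100
Q = 184900.

184900 ± 28100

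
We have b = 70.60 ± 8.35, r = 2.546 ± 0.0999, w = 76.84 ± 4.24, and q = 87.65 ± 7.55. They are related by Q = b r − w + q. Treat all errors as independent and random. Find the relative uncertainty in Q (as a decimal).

0.126

Let p = b·r = 179.7. δp/p = √((1·δb/b)² + (1·δr/r)²) = √(0.0140 + 0.00154) = 0.125, so δp = 22.4.
Q = p − w + q: δQ = √(δp² + δw² + δq²) = √(502 + 18.0 + 57.0) = 24.0
Q = 190.6, so δQ/Q = 24.0/190.6 = 0.126.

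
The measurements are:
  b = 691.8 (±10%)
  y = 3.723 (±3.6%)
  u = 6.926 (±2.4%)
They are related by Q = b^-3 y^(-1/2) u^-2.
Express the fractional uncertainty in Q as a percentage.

30.4%

For a monomial Q ∝ b^-3, y^(-1/2), u^-2, fractional errors add in quadrature:
  (-3·δb/b)² = (-3×0.100)² = 0.0900;  (−½·δy/y)² = (-0.5×0.0360)² = 0.000324;  (-2·δu/u)² = (-2×0.0240)² = 0.00230
δQ/Q = √(0.0926) = 0.304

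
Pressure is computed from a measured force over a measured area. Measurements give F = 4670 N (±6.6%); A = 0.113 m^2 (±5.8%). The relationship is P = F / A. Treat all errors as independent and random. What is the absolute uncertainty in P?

3630 Pa

Relative error in a monomial: (δP/P)² = Σ (nᵢ · δxᵢ/xᵢ)².
  (1·δF/F)² = (1×0.0660)² = 0.00436;  (-1·δA/A)² = (-1×0.0580)² = 0.00336
δP/P = √(0.00772) = 0.0879
P = 41300 Pa, so δP = 0.0879 × 41300 = 3630 Pa.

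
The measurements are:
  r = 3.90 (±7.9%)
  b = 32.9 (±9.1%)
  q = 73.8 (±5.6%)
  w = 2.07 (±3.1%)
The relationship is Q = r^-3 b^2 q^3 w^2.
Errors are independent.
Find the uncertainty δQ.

1.09e+07

Products/powers → add relative errors in quadrature, weighted by exponent:
  (-3·δr/r)² = (-3×0.0790)² = 0.0562;  (2·δb/b)² = (2×0.0910)² = 0.0331;  (3·δq/q)² = (3×0.0560)² = 0.0282;  (2·δw/w)² = (2×0.0310)² = 0.00384
δQ/Q = √(0.121) = 0.348
Q = 3.14e+07, so δQ = 0.348 × 3.14e+07 = 1.09e+07.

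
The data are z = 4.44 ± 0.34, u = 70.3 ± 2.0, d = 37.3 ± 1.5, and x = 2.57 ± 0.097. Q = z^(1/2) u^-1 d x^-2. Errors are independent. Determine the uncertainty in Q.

0.0166

Relative error in a monomial: (δQ/Q)² = Σ (nᵢ · δxᵢ/xᵢ)².
  (½·δz/z)² = (0.5×0.0766)² = 0.00147;  (-1·δu/u)² = (-1×0.0284)² = 0.000809;  (1·δd/d)² = (1×0.0402)² = 0.00162;  (-2·δx/x)² = (-2×0.0377)² = 0.00570
δQ/Q = √(0.00959) = 0.0979
Q = 0.169, so δQ = 0.0979 × 0.169 = 0.0166.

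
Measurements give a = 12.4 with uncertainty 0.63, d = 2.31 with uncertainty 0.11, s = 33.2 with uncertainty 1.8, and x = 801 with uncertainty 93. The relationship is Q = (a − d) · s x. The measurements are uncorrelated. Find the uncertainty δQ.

Let u = a − d = 10.1. δu = √(δa² + δd²) = √(0.397 + 0.0121) = 0.640, so δu/u = 0.0634.
Q is then a monomial in u, s, x:
δQ/Q = √((δu/u)² + (1·δs/s)² + (1·δx/x)²) = √(0.00402 + 0.00294 + 0.0135) = 0.143
Q = 2.68e+05, so δQ = 0.143 × 2.68e+05 = 38400.

38400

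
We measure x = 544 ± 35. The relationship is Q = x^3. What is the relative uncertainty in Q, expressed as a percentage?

19.3%

Q ∝ x^3, so δQ/Q = |3| · δx/x = 3 × 0.0643 = 0.193.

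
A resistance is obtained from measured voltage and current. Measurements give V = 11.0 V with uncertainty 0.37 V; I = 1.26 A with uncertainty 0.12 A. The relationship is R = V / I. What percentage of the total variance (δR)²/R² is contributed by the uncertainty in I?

88.9%

(δR/R)² = (1·δV/V)² + (-1·δI/I)²
  V term: (1×0.0336)² = 0.00113
  I term: (-1×0.0952)² = 0.00907
Total = 0.0102. Share from I = 0.00907/0.0102 = 0.889.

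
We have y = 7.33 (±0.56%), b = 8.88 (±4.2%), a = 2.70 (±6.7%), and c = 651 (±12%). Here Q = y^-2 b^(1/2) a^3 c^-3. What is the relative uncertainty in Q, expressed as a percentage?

41.3%

Since Q is a product/quotient, work with relative uncertainties:
  (-2·δy/y)² = (-2×0.00560)² = 0.000125;  (½·δb/b)² = (0.5×0.0420)² = 0.000441;  (3·δa/a)² = (3×0.0670)² = 0.0404;  (-3·δc/c)² = (-3×0.120)² = 0.130
δQ/Q = √(0.171) = 0.413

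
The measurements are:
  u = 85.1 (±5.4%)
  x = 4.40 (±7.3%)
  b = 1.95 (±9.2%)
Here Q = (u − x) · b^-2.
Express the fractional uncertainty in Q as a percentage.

19.3%

Let w = u − x = 80.7. δw = √(δu² + δx²) = √(21.1 + 0.103) = 4.61, so δw/w = 0.0571.
Q is then a monomial in w, b:
δQ/Q = √((δw/w)² + (-2·δb/b)²) = √(0.00326 + 0.0339) = 0.193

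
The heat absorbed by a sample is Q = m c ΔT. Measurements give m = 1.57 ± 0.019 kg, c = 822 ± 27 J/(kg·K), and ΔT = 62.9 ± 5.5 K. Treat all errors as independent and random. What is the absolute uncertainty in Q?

7650 J

Since Q is a product/quotient, work with relative uncertainties:
  (1·δm/m)² = (1×0.0121)² = 0.000146;  (1·δc/c)² = (1×0.0328)² = 0.00108;  (1·δΔT/ΔT)² = (1×0.0874)² = 0.00765
δQ/Q = √(0.00887) = 0.0942
Q = 81200 J, so δQ = 0.0942 × 81200 = 7650 J.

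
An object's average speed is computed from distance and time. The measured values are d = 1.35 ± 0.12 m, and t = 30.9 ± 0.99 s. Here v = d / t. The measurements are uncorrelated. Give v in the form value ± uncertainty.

Each factor contributes (exponent × relative error)² to (δv/v)²:
  (1·δd/d)² = (1×0.0889)² = 0.00790;  (-1·δt/t)² = (-1×0.0320)² = 0.00103
δv/v = √(0.00893) = 0.0945
v = 0.0437 m/s, so δv = 0.0945 × 0.0437 = 0.00413 m/s.

0.0437 ± 0.00413 m/s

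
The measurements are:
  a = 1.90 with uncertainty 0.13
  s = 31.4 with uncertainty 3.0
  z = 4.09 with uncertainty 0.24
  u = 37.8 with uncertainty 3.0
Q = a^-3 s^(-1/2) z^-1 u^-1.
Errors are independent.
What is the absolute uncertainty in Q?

Since Q is a product/quotient, work with relative uncertainties:
  (-3·δa/a)² = (-3×0.0684)² = 0.0421;  (−½·δs/s)² = (-0.5×0.0955)² = 0.00228;  (-1·δz/z)² = (-1×0.0587)² = 0.00344;  (-1·δu/u)² = (-1×0.0794)² = 0.00630
δQ/Q = √(0.0542) = 0.233
Q = 0.000168, so δQ = 0.233 × 0.000168 = 3.92e-05.

3.92e-05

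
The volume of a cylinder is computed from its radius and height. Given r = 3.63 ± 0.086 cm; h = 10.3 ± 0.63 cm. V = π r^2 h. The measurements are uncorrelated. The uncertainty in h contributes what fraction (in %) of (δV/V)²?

(δV/V)² = (2·δr/r)² + (1·δh/h)²
  r term: (2×0.0237)² = 0.00225
  h term: (1×0.0612)² = 0.00374
Total = 0.00599. Share from h = 0.00374/0.00599 = 0.625.

62.5%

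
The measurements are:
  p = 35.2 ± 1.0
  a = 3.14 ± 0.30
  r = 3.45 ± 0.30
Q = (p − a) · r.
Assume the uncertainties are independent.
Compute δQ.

Let u = p − a = 32.1. δu = √(δp² + δa²) = √(1.00 + 0.0900) = 1.04, so δu/u = 0.0326.
Q is then a monomial in u, r:
δQ/Q = √((δu/u)² + (1·δr/r)²) = √(0.00106 + 0.00756) = 0.0929
Q = 111, so δQ = 0.0929 × 111 = 10.3.

10.3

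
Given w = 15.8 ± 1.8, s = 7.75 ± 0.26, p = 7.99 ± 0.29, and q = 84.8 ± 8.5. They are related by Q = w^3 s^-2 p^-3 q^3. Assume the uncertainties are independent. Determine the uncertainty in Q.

37100

Since Q is a product/quotient, work with relative uncertainties:
  (3·δw/w)² = (3×0.114)² = 0.117;  (-2·δs/s)² = (-2×0.0335)² = 0.00450;  (-3·δp/p)² = (-3×0.0363)² = 0.0119;  (3·δq/q)² = (3×0.100)² = 0.0904
δQ/Q = √(0.224) = 0.473
Q = 78500, so δQ = 0.473 × 78500 = 37100.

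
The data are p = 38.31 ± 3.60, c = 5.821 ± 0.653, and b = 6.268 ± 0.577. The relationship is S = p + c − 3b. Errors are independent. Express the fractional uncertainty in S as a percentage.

16.0%

Each term contributes (cᵢ δxᵢ)² to (δS)²:
  (δp)² = 13.0;  (δc)² = 0.426;  (3·δb)² = 3.00
δS = √(16.4) = 4.05
S = 25.33, so δS/S = 4.05/25.33 = 0.160.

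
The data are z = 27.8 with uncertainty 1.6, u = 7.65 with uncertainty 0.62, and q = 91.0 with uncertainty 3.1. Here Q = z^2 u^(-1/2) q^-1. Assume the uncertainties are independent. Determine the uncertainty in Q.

0.389

Relative error in a monomial: (δQ/Q)² = Σ (nᵢ · δxᵢ/xᵢ)².
  (2·δz/z)² = (2×0.0576)² = 0.0132;  (−½·δu/u)² = (-0.5×0.0810)² = 0.00164;  (-1·δq/q)² = (-1×0.0341)² = 0.00116
δQ/Q = √(0.0161) = 0.127
Q = 3.07, so δQ = 0.127 × 3.07 = 0.389.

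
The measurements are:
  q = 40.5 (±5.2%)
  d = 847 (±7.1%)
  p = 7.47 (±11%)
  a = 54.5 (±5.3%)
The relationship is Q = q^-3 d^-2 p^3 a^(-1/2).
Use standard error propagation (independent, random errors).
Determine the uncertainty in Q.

Relative error in a monomial: (δQ/Q)² = Σ (nᵢ · δxᵢ/xᵢ)².
  (-3·δq/q)² = (-3×0.0520)² = 0.0243;  (-2·δd/d)² = (-2×0.0710)² = 0.0202;  (3·δp/p)² = (3×0.110)² = 0.109;  (−½·δa/a)² = (-0.5×0.0530)² = 0.000702
δQ/Q = √(0.154) = 0.393
Q = 1.18e-09, so δQ = 0.393 × 1.18e-09 = 4.65e-10.

4.65e-10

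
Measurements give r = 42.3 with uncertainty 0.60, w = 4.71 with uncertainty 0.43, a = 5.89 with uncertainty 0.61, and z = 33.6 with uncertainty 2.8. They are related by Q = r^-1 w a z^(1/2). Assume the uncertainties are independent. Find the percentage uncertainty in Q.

Q is a product of powers, so relative uncertainties combine in quadrature:
  (-1·δr/r)² = (-1×0.0142)² = 0.000201;  (1·δw/w)² = (1×0.0913)² = 0.00833;  (1·δa/a)² = (1×0.104)² = 0.0107;  (½·δz/z)² = (0.5×0.0833)² = 0.00174
δQ/Q = √(0.0210) = 0.145

14.5%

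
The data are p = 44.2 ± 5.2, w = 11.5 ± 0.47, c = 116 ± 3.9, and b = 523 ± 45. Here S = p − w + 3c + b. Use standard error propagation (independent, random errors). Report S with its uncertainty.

904 ± 46.8

Sums and differences: (δS)² = Σ (cᵢ δxᵢ)².
  (δp)² = 27.0;  (δw)² = 0.221;  (3·δc)² = 137;  (δb)² = 2020
δS = √(2190) = 46.8
S = 904.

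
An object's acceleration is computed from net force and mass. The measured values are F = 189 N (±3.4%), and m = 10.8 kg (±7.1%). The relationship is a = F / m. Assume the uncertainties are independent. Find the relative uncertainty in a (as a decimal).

Since a is a product/quotient, work with relative uncertainties:
  (1·δF/F)² = (1×0.0340)² = 0.00116;  (-1·δm/m)² = (-1×0.0710)² = 0.00504
δa/a = √(0.00620) = 0.0787

0.0787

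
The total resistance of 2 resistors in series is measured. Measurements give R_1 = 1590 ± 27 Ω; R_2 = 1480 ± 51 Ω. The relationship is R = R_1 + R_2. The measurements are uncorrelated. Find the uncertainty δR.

57.7 Ω

Each term contributes (cᵢ δxᵢ)² to (δR)²:
  (δR_1)² = 729;  (δR_2)² = 2600
δR = √(3330) = 57.7 Ω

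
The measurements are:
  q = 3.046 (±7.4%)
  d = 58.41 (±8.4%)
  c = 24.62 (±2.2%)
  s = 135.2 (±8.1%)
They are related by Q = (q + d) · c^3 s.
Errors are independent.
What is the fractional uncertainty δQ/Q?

0.132

Let u = q + d = 61.46. δu = √(δq² + δd²) = √(0.0508 + 24.1) = 4.91, so δu/u = 0.0799.
Q is then a monomial in u, c, s:
δQ/Q = √((δu/u)² + (3·δc/c)² + (1·δs/s)²) = √(0.00639 + 0.00436 + 0.00656) = 0.132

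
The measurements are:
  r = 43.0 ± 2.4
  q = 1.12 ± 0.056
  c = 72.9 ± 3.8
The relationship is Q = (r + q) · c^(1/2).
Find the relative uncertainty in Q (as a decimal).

0.0603

Let u = r + q = 44.1. δu = √(δr² + δq²) = √(5.76 + 0.00314) = 2.40, so δu/u = 0.0544.
Q is then a monomial in u, c:
δQ/Q = √((δu/u)² + (½·δc/c)²) = √(0.00296 + 0.000679) = 0.0603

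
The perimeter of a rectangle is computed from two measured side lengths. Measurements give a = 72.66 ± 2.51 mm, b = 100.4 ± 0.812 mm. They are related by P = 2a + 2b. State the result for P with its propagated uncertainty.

P is a linear combination, so absolute uncertainties add in quadrature:
  (2·δa)² = 25.2;  (2·δb)² = 2.64
δP = √(27.8) = 5.28 mm
P = 346.1 mm.

346.1 ± 5.28 mm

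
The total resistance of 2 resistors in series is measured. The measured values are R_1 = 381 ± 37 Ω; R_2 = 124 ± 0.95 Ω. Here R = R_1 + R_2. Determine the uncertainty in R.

Sums and differences: (δR)² = Σ (cᵢ δxᵢ)².
  (δR_1)² = 1370;  (δR_2)² = 0.902
δR = √(1370) = 37.0 Ω

37.0 Ω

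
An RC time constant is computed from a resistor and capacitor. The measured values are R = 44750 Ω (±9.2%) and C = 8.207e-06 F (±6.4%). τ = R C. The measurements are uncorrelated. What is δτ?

0.0412 s

τ is a product of powers, so relative uncertainties combine in quadrature:
  (1·δR/R)² = (1×0.0920)² = 0.00846;  (1·δC/C)² = (1×0.0640)² = 0.00410
δτ/τ = √(0.0126) = 0.112
τ = 0.3673 s, so δτ = 0.112 × 0.3673 = 0.0412 s.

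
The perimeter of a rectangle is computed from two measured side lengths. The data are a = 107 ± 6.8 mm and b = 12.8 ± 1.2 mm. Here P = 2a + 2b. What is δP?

Absolute uncertainties add in quadrature for a linear combination:
  (2·δa)² = 185;  (2·δb)² = 5.76
δP = √(191) = 13.8 mm

13.8 mm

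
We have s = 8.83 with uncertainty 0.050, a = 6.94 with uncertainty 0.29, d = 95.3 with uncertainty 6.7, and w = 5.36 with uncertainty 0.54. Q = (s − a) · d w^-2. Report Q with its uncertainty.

6.27 ± 1.66

Let u = s − a = 1.89. δu = √(δs² + δa²) = √(0.00250 + 0.0841) = 0.294, so δu/u = 0.156.
Q is then a monomial in u, d, w:
δQ/Q = √((δu/u)² + (1·δd/d)² + (-2·δw/w)²) = √(0.0242 + 0.00494 + 0.0406) = 0.264
Q = 6.27, so δQ = 0.264 × 6.27 = 1.66.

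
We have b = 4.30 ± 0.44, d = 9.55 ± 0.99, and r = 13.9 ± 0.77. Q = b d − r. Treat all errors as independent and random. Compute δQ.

Let p = b·d = 41.1. δp/p = √((1·δb/b)² + (1·δd/d)²) = √(0.0105 + 0.0107) = 0.146, so δp = 5.98.
Q = p − r: δQ = √(δp² + δr²) = √(35.8 + 0.593) = 6.03

6.03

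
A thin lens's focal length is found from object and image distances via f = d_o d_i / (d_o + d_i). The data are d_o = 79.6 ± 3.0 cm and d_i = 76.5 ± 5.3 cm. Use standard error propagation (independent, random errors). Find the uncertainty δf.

1.56 cm

∂f/∂d_o = (d_i/(d_o+d_i))² = 0.240;  ∂f/∂d_i = (d_o/(d_o+d_i))² = 0.260
δf = √((∂f/∂d_o · δd_o)² + (∂f/∂d_i · δd_i)²) = √(0.519 + 1.90) = 1.56 cm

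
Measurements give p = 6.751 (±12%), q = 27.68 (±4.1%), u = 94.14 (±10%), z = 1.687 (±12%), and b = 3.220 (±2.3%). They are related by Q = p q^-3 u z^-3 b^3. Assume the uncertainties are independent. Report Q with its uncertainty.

0.2084 ± 0.0869

For a monomial Q ∝ p, q^-3, u, z^-3, b^3, fractional errors add in quadrature:
  (1·δp/p)² = (1×0.120)² = 0.0144;  (-3·δq/q)² = (-3×0.0410)² = 0.0151;  (1·δu/u)² = (1×0.100)² = 0.0100;  (-3·δz/z)² = (-3×0.120)² = 0.130;  (3·δb/b)² = (3×0.0230)² = 0.00476
δQ/Q = √(0.174) = 0.417
Q = 0.2084, so δQ = 0.417 × 0.2084 = 0.0869.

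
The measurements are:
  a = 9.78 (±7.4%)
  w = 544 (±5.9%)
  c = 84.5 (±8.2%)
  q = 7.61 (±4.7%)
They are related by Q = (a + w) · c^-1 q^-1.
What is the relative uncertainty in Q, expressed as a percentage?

Let u = a + w = 554. δu = √(δa² + δw²) = √(0.524 + 1030) = 32.1, so δu/u = 0.0580.
Q is then a monomial in u, c, q:
δQ/Q = √((δu/u)² + (-1·δc/c)² + (-1·δq/q)²) = √(0.00336 + 0.00672 + 0.00221) = 0.111

11.1%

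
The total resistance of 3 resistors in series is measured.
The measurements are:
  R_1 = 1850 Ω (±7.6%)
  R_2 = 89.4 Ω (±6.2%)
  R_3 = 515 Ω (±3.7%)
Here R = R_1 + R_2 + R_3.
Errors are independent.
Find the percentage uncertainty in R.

5.79%

For a sum/difference, combine absolute errors in quadrature:
  (δR_1)² = 19800;  (δR_2)² = 30.7;  (δR_3)² = 363
δR = √(20200) = 142 Ω
R = 2450 Ω, so δR/R = 142/2450 = 0.0579.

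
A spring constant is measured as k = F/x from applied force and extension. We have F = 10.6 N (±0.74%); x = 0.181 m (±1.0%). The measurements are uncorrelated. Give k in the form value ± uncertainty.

58.6 ± 0.729 N/m

Each factor contributes (exponent × relative error)² to (δk/k)²:
  (1·δF/F)² = (1×0.00740)² = 5.48e-05;  (-1·δx/x)² = (-1×0.0100)² = 0.000100
δk/k = √(0.000155) = 0.0124
k = 58.6 N/m, so δk = 0.0124 × 58.6 = 0.729 N/m.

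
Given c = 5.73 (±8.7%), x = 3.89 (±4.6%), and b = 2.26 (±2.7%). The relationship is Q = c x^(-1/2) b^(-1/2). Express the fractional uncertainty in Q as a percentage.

9.10%

Products/powers → add relative errors in quadrature, weighted by exponent:
  (1·δc/c)² = (1×0.0870)² = 0.00757;  (−½·δx/x)² = (-0.5×0.0460)² = 0.000529;  (−½·δb/b)² = (-0.5×0.0270)² = 0.000182
δQ/Q = √(0.00828) = 0.0910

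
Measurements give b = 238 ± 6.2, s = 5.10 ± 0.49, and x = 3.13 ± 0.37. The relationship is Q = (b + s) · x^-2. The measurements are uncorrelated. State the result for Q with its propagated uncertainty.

Let u = b + s = 243. δu = √(δb² + δs²) = √(38.4 + 0.240) = 6.22, so δu/u = 0.0256.
Q is then a monomial in u, x:
δQ/Q = √((δu/u)² + (-2·δx/x)²) = √(0.000655 + 0.0559) = 0.238
Q = 24.8, so δQ = 0.238 × 24.8 = 5.90.

24.8 ± 5.90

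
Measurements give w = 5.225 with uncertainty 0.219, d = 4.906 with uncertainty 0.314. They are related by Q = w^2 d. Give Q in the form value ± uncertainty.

Products/powers → add relative errors in quadrature, weighted by exponent:
  (2·δw/w)² = (2×0.0419)² = 0.00703;  (1·δd/d)² = (1×0.0640)² = 0.00410
δQ/Q = √(0.0111) = 0.105
Q = 133.9, so δQ = 0.105 × 133.9 = 14.1.

133.9 ± 14.1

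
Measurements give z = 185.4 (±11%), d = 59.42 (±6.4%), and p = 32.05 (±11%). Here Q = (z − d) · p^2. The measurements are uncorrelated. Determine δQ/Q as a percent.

Let u = z − d = 126.0. δu = √(δz² + δd²) = √(416 + 14.5) = 20.7, so δu/u = 0.165.
Q is then a monomial in u, p:
δQ/Q = √((δu/u)² + (2·δp/p)²) = √(0.0271 + 0.0484) = 0.275

27.5%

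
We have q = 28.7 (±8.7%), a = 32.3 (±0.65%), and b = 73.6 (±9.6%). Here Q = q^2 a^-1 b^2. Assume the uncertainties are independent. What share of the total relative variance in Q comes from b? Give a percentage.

54.9%

(δQ/Q)² = (2·δq/q)² + (-1·δa/a)² + (2·δb/b)²
  q term: (2×0.0870)² = 0.0303
  a term: (-1×0.00650)² = 4.23e-05
  b term: (2×0.0960)² = 0.0369
Total = 0.0672. Share from b = 0.0369/0.0672 = 0.549.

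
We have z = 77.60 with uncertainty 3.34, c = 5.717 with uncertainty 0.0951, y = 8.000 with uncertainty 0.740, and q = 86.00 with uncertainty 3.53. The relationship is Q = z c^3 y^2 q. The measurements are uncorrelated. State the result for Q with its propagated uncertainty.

Relative error in a monomial: (δQ/Q)² = Σ (nᵢ · δxᵢ/xᵢ)².
  (1·δz/z)² = (1×0.0430)² = 0.00185;  (3·δc/c)² = (3×0.0166)² = 0.00249;  (2·δy/y)² = (2×0.0925)² = 0.0342;  (1·δq/q)² = (1×0.0410)² = 0.00168
δQ/Q = √(0.0403) = 0.201
Q = 7.981e+07, so δQ = 0.201 × 7.981e+07 = 1.6e+07.

(7.981 ± 1.60) × 10^7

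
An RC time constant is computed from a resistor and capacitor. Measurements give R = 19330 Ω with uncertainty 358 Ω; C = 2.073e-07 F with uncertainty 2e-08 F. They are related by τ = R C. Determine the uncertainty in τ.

τ is a product of powers, so relative uncertainties combine in quadrature:
  (1·δR/R)² = (1×0.0185)² = 0.000343;  (1·δC/C)² = (1×0.0965)² = 0.00931
δτ/τ = √(0.00965) = 0.0982
τ = 0.004007 s, so δτ = 0.0982 × 0.004007 = 0.000394 s.

0.000394 s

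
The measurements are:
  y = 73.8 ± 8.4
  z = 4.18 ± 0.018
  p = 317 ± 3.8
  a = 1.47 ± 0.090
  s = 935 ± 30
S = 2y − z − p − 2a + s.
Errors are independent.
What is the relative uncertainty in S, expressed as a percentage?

Each term contributes (cᵢ δxᵢ)² to (δS)²:
  (2·δy)² = 282;  (δz)² = 0.000324;  (δp)² = 14.4;  (2·δa)² = 0.0324;  (δs)² = 900
δS = √(1200) = 34.6
S = 758, so δS/S = 34.6/758 = 0.0456.

4.56%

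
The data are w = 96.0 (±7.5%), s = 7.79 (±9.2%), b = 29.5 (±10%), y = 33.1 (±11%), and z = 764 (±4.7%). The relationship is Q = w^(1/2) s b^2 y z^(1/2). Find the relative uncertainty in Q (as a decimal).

Since Q is a product/quotient, work with relative uncertainties:
  (½·δw/w)² = (0.5×0.0750)² = 0.00141;  (1·δs/s)² = (1×0.0920)² = 0.00846;  (2·δb/b)² = (2×0.100)² = 0.0400;  (1·δy/y)² = (1×0.110)² = 0.0121;  (½·δz/z)² = (0.5×0.0470)² = 0.000552
δQ/Q = √(0.0625) = 0.250

0.250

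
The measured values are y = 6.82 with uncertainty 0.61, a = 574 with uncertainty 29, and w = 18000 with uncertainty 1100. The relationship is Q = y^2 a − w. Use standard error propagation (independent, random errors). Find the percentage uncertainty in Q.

58.4%

Let p = y^2·a = 26700. δp/p = √((2·δy/y)² + (1·δa/a)²) = √(0.0320 + 0.00255) = 0.186, so δp = 4960.
Q = p − w: δQ = √(δp² + δw²) = √(2.46e+07 + 1.21e+06) = 5080
Q = 8700, so δQ/Q = 5080/8700 = 0.584.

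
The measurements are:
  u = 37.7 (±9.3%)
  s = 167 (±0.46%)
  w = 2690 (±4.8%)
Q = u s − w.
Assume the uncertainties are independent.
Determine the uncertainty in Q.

600

Let p = u·s = 6300. δp/p = √((1·δu/u)² + (1·δs/s)²) = √(0.00865 + 2.12e-05) = 0.0931, so δp = 586.
Q = p − w: δQ = √(δp² + δw²) = √(3.44e+05 + 16700) = 600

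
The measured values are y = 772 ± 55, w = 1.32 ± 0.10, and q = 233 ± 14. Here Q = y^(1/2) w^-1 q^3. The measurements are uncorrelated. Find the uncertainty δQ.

Relative error in a monomial: (δQ/Q)² = Σ (nᵢ · δxᵢ/xᵢ)².
  (½·δy/y)² = (0.5×0.0712)² = 0.00127;  (-1·δw/w)² = (-1×0.0758)² = 0.00574;  (3·δq/q)² = (3×0.0601)² = 0.0325
δQ/Q = √(0.0395) = 0.199
Q = 2.66e+08, so δQ = 0.199 × 2.66e+08 = 5.29e+07.

5.29e+07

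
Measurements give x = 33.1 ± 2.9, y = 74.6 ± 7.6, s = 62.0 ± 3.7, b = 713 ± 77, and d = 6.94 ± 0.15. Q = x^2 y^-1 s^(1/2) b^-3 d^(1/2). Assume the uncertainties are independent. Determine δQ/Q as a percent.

38.3%

Each factor contributes (exponent × relative error)² to (δQ/Q)²:
  (2·δx/x)² = (2×0.0876)² = 0.0307;  (-1·δy/y)² = (-1×0.102)² = 0.0104;  (½·δs/s)² = (0.5×0.0597)² = 0.000890;  (-3·δb/b)² = (-3×0.108)² = 0.105;  (½·δd/d)² = (0.5×0.0216)² = 0.000117
δQ/Q = √(0.147) = 0.383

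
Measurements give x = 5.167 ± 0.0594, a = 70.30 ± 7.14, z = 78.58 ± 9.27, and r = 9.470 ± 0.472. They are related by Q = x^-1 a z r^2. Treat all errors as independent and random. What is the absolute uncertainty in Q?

Since Q is a product/quotient, work with relative uncertainties:
  (-1·δx/x)² = (-1×0.0115)² = 0.000132;  (1·δa/a)² = (1×0.102)² = 0.0103;  (1·δz/z)² = (1×0.118)² = 0.0139;  (2·δr/r)² = (2×0.0498)² = 0.00994
δQ/Q = √(0.0343) = 0.185
Q = 95880, so δQ = 0.185 × 95880 = 17800.

17800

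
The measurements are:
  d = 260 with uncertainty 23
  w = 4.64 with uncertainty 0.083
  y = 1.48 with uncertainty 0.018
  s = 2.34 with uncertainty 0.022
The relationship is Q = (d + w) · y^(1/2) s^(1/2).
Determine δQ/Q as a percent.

8.73%

Let u = d + w = 265. δu = √(δd² + δw²) = √(529 + 0.00689) = 23.0, so δu/u = 0.0869.
Q is then a monomial in u, y, s:
δQ/Q = √((δu/u)² + (½·δy/y)² + (½·δs/s)²) = √(0.00755 + 3.7e-05 + 2.21e-05) = 0.0873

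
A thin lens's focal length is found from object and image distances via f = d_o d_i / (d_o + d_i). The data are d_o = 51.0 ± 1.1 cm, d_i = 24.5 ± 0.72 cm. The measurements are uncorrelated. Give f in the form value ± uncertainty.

∂f/∂d_o = (d_i/(d_o+d_i))² = 0.105;  ∂f/∂d_i = (d_o/(d_o+d_i))² = 0.456
δf = √((∂f/∂d_o · δd_o)² + (∂f/∂d_i · δd_i)²) = √(0.0134 + 0.108) = 0.348 cm
f = 16.5 cm.

16.5 ± 0.348 cm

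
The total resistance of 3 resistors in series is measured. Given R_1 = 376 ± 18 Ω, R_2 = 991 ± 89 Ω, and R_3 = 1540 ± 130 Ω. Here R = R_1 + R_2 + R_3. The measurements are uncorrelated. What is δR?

For a sum/difference, combine absolute errors in quadrature:
  (δR_1)² = 324;  (δR_2)² = 7920;  (δR_3)² = 16900
δR = √(25100) = 159 Ω

159 Ω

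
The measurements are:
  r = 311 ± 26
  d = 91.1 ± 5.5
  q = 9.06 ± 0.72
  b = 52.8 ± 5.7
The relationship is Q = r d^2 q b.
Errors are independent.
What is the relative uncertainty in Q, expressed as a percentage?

19.9%

Q is a product of powers, so relative uncertainties combine in quadrature:
  (1·δr/r)² = (1×0.0836)² = 0.00699;  (2·δd/d)² = (2×0.0604)² = 0.0146;  (1·δq/q)² = (1×0.0795)² = 0.00632;  (1·δb/b)² = (1×0.108)² = 0.0117
δQ/Q = √(0.0395) = 0.199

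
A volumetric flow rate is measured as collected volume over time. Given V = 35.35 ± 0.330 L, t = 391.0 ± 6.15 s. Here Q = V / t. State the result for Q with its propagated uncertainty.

0.09041 ± 0.00165 L/s

Q is a product of powers, so relative uncertainties combine in quadrature:
  (1·δV/V)² = (1×0.00934)² = 8.71e-05;  (-1·δt/t)² = (-1×0.0157)² = 0.000247
δQ/Q = √(0.000335) = 0.0183
Q = 0.09041 L/s, so δQ = 0.0183 × 0.09041 = 0.00165 L/s.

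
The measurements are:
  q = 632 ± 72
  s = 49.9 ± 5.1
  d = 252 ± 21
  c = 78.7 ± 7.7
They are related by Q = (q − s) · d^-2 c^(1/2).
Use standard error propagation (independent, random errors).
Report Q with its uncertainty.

Let u = q − s = 582. δu = √(δq² + δs²) = √(5180 + 26.0) = 72.2, so δu/u = 0.124.
Q is then a monomial in u, d, c:
δQ/Q = √((δu/u)² + (-2·δd/d)² + (½·δc/c)²) = √(0.0154 + 0.0278 + 0.00239) = 0.213
Q = 0.0813, so δQ = 0.213 × 0.0813 = 0.0174.

0.0813 ± 0.0174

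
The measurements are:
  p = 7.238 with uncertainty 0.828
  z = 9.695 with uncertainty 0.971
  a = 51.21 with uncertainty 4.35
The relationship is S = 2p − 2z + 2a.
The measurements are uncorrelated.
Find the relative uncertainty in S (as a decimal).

Sums and differences: (δS)² = Σ (cᵢ δxᵢ)².
  (2·δp)² = 2.74;  (2·δz)² = 3.77;  (2·δa)² = 75.7
δS = √(82.2) = 9.07
S = 97.51, so δS/S = 9.07/97.51 = 0.0930.

0.0930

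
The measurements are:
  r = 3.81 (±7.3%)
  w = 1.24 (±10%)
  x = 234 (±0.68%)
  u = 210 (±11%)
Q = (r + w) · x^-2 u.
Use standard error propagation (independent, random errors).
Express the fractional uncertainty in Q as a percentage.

Let h = r + w = 5.05. δh = √(δr² + δw²) = √(0.0774 + 0.0154) = 0.305, so δh/h = 0.0603.
Q is then a monomial in h, x, u:
δQ/Q = √((δh/h)² + (-2·δx/x)² + (1·δu/u)²) = √(0.00364 + 0.000185 + 0.0121) = 0.126

12.6%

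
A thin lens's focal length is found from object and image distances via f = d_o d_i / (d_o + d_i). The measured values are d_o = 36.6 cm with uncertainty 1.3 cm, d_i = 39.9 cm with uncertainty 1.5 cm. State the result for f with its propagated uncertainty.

19.1 ± 0.493 cm

∂f/∂d_o = (d_i/(d_o+d_i))² = 0.272;  ∂f/∂d_i = (d_o/(d_o+d_i))² = 0.229
δf = √((∂f/∂d_o · δd_o)² + (∂f/∂d_i · δd_i)²) = √(0.125 + 0.118) = 0.493 cm
f = 19.1 cm.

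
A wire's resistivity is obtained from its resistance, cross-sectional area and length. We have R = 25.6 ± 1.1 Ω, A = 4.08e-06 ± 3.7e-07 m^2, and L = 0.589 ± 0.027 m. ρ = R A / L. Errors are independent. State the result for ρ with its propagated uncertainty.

Since ρ is a product/quotient, work with relative uncertainties:
  (1·δR/R)² = (1×0.0430)² = 0.00185;  (1·δA/A)² = (1×0.0907)² = 0.00822;  (-1·δL/L)² = (-1×0.0458)² = 0.00210
δρ/ρ = √(0.0122) = 0.110
ρ = 0.000177 Ω·m, so δρ = 0.110 × 0.000177 = 1.96e-05 Ω·m.

(1.77 ± 0.196) × 10^-4 Ω·m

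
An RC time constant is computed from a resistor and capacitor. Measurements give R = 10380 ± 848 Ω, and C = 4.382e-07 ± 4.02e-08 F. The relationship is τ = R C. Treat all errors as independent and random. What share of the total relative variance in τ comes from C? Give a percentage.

55.8%

(δτ/τ)² = (1·δR/R)² + (1·δC/C)²
  R term: (1×0.0817)² = 0.00667
  C term: (1×0.0917)² = 0.00842
Total = 0.0151. Share from C = 0.00842/0.0151 = 0.558.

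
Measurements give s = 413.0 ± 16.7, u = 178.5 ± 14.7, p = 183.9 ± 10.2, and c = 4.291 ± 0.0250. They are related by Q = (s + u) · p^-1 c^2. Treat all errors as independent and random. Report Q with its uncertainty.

Let w = s + u = 591.5. δw = √(δs² + δu²) = √(279 + 216) = 22.2, so δw/w = 0.0376.
Q is then a monomial in w, p, c:
δQ/Q = √((δw/w)² + (-1·δp/p)² + (2·δc/c)²) = √(0.00141 + 0.00308 + 0.000136) = 0.0680
Q = 59.22, so δQ = 0.0680 × 59.22 = 4.03.

59.22 ± 4.03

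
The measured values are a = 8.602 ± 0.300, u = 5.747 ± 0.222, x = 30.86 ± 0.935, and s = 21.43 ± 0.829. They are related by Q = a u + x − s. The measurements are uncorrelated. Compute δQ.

2.86

Let p = a·u = 49.44. δp/p = √((1·δa/a)² + (1·δu/u)²) = √(0.00122 + 0.00149) = 0.0520, so δp = 2.57.
Q = p + x − s: δQ = √(δp² + δx² + δs²) = √(6.62 + 0.874 + 0.687) = 2.86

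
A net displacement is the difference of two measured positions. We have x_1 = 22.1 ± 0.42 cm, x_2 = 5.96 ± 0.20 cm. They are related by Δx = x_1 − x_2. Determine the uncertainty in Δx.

0.465 cm

Δx is a linear combination, so absolute uncertainties add in quadrature:
  (δx_1)² = 0.176;  (δx_2)² = 0.0400
δΔx = √(0.216) = 0.465 cm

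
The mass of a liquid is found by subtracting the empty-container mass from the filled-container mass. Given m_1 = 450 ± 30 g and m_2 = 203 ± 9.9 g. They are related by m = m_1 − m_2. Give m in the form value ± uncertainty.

Each term contributes (cᵢ δxᵢ)² to (δm)²:
  (δm_1)² = 900;  (δm_2)² = 98.0
δm = √(998) = 31.6 g
m = 247 g.

247 ± 31.6 g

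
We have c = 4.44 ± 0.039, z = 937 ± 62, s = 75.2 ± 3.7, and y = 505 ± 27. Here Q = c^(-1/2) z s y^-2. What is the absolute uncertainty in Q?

0.0177

Q is a product of powers, so relative uncertainties combine in quadrature:
  (−½·δc/c)² = (-0.5×0.00878)² = 1.93e-05;  (1·δz/z)² = (1×0.0662)² = 0.00438;  (1·δs/s)² = (1×0.0492)² = 0.00242;  (-2·δy/y)² = (-2×0.0535)² = 0.0114
δQ/Q = √(0.0183) = 0.135
Q = 0.131, so δQ = 0.135 × 0.131 = 0.0177.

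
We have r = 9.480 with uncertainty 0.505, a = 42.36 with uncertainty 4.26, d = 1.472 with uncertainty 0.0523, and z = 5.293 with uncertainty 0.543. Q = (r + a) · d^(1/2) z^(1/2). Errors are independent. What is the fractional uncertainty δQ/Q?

Let u = r + a = 51.84. δu = √(δr² + δa²) = √(0.255 + 18.1) = 4.29, so δu/u = 0.0828.
Q is then a monomial in u, d, z:
δQ/Q = √((δu/u)² + (½·δd/d)² + (½·δz/z)²) = √(0.00685 + 0.000316 + 0.00263) = 0.0990

0.0990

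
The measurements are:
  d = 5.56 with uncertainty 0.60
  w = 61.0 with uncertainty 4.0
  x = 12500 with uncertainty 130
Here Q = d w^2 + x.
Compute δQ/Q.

Let p = d·w^2 = 20700. δp/p = √((1·δd/d)² + (2·δw/w)²) = √(0.0116 + 0.0172) = 0.170, so δp = 3510.
Q = p + x: δQ = √(δp² + δx²) = √(1.23e+07 + 16900) = 3520
Q = 33200, so δQ/Q = 3520/33200 = 0.106.

0.106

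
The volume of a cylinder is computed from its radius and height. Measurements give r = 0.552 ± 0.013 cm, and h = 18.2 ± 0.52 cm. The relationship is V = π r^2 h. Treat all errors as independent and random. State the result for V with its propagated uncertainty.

Relative error in a monomial: (δV/V)² = Σ (nᵢ · δxᵢ/xᵢ)².
  (2·δr/r)² = (2×0.0236)² = 0.00222;  (1·δh/h)² = (1×0.0286)² = 0.000816
δV/V = √(0.00303) = 0.0551
V = 17.4 cm^3, so δV = 0.0551 × 17.4 = 0.960 cm^3.

17.4 ± 0.960 cm^3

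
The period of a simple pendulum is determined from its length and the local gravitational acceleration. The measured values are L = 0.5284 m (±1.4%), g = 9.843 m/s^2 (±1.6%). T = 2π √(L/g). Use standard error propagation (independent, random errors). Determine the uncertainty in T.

T is a product of powers, so relative uncertainties combine in quadrature:
  (½·δL/L)² = (0.5×0.0140)² = 4.9e-05;  (−½·δg/g)² = (-0.5×0.0160)² = 6.4e-05
δT/T = √(0.000113) = 0.0106
T = 1.456 s, so δT = 0.0106 × 1.456 = 0.0155 s.

0.0155 s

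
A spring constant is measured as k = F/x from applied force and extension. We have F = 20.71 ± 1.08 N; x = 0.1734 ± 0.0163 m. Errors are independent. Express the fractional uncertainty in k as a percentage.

k is a product of powers, so relative uncertainties combine in quadrature:
  (1·δF/F)² = (1×0.0521)² = 0.00272;  (-1·δx/x)² = (-1×0.0940)² = 0.00884
δk/k = √(0.0116) = 0.107

10.7%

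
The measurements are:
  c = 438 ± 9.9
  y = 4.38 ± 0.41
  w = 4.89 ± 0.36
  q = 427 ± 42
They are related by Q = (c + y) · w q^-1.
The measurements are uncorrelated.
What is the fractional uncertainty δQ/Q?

Let u = c + y = 442. δu = √(δc² + δy²) = √(98.0 + 0.168) = 9.91, so δu/u = 0.0224.
Q is then a monomial in u, w, q:
δQ/Q = √((δu/u)² + (1·δw/w)² + (-1·δq/q)²) = √(0.000502 + 0.00542 + 0.00967) = 0.125

0.125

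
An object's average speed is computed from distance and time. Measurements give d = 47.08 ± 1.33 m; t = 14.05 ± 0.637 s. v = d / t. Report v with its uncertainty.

Each factor contributes (exponent × relative error)² to (δv/v)²:
  (1·δd/d)² = (1×0.0282)² = 0.000798;  (-1·δt/t)² = (-1×0.0453)² = 0.00206
δv/v = √(0.00285) = 0.0534
v = 3.351 m/s, so δv = 0.0534 × 3.351 = 0.179 m/s.

3.351 ± 0.179 m/s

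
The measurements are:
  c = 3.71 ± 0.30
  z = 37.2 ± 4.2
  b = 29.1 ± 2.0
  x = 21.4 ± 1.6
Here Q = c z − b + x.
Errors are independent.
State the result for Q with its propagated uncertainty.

130 ± 19.3

Let p = c·z = 138. δp/p = √((1·δc/c)² + (1·δz/z)²) = √(0.00654 + 0.0127) = 0.139, so δp = 19.2.
Q = p − b + x: δQ = √(δp² + δb² + δx²) = √(367 + 4.00 + 2.56) = 19.3
Q = 130.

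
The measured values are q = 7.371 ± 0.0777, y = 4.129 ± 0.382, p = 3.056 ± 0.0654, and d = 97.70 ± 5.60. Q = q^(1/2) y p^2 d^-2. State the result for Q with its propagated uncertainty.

Each factor contributes (exponent × relative error)² to (δQ/Q)²:
  (½·δq/q)² = (0.5×0.0105)² = 2.78e-05;  (1·δy/y)² = (1×0.0925)² = 0.00856;  (2·δp/p)² = (2×0.0214)² = 0.00183;  (-2·δd/d)² = (-2×0.0573)² = 0.0131
δQ/Q = √(0.0236) = 0.153
Q = 0.01097, so δQ = 0.153 × 0.01097 = 0.00168.

0.01097 ± 0.00168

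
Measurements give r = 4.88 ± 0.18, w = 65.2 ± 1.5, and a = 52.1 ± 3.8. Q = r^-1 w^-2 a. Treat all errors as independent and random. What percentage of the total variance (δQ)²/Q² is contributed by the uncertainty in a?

(δQ/Q)² = (-1·δr/r)² + (-2·δw/w)² + (1·δa/a)²
  r term: (-1×0.0369)² = 0.00136
  w term: (-2×0.0230)² = 0.00212
  a term: (1×0.0729)² = 0.00532
Total = 0.00880. Share from a = 0.00532/0.00880 = 0.605.

60.5%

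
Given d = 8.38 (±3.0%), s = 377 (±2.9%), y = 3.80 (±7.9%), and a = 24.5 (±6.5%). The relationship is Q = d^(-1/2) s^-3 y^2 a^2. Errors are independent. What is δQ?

1.25e-05

Each factor contributes (exponent × relative error)² to (δQ/Q)²:
  (−½·δd/d)² = (-0.5×0.0300)² = 0.000225;  (-3·δs/s)² = (-3×0.0290)² = 0.00757;  (2·δy/y)² = (2×0.0790)² = 0.0250;  (2·δa/a)² = (2×0.0650)² = 0.0169
δQ/Q = √(0.0497) = 0.223
Q = 5.59e-05, so δQ = 0.223 × 5.59e-05 = 1.25e-05.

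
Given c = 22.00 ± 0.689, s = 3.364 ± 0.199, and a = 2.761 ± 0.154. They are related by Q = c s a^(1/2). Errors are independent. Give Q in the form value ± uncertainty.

123.0 ± 8.92

Relative error in a monomial: (δQ/Q)² = Σ (nᵢ · δxᵢ/xᵢ)².
  (1·δc/c)² = (1×0.0313)² = 0.000981;  (1·δs/s)² = (1×0.0592)² = 0.00350;  (½·δa/a)² = (0.5×0.0558)² = 0.000778
δQ/Q = √(0.00526) = 0.0725
Q = 123.0, so δQ = 0.0725 × 123.0 = 8.92.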